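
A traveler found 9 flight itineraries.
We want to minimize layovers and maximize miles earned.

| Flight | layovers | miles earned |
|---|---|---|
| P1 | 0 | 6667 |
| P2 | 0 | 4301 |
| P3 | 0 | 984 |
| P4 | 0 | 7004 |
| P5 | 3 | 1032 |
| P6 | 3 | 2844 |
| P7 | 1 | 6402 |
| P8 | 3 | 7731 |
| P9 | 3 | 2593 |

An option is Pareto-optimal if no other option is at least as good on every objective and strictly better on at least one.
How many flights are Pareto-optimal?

P1: dominated by P4 (layovers 0≤0, miles earned 7004≥6667).
P2: dominated by P1 (layovers 0≤0, miles earned 6667≥4301).
P3: dominated by P1 (layovers 0≤0, miles earned 6667≥984).
P4: not dominated.
P5: dominated by P1 (layovers 0≤3, miles earned 6667≥1032).
P6: dominated by P1 (layovers 0≤3, miles earned 6667≥2844).
P7: dominated by P1 (layovers 0≤1, miles earned 6667≥6402).
P8: not dominated (best miles earned).
P9: dominated by P1 (layovers 0≤3, miles earned 6667≥2593).
Pareto-optimal: P4, P8 → 2.

2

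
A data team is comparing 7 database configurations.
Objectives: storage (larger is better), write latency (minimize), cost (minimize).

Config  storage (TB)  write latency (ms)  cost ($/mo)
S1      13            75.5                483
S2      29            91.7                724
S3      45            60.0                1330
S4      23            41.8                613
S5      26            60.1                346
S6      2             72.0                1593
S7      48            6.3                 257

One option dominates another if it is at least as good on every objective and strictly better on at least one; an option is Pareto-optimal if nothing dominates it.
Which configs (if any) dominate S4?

S7: storage 48≥23, write latency 6.3≤41.8, cost 257≤613 — dominates S4.
Others (S1, S2, S3, S5, S6) are each worse than S4 on at least one objective.

S7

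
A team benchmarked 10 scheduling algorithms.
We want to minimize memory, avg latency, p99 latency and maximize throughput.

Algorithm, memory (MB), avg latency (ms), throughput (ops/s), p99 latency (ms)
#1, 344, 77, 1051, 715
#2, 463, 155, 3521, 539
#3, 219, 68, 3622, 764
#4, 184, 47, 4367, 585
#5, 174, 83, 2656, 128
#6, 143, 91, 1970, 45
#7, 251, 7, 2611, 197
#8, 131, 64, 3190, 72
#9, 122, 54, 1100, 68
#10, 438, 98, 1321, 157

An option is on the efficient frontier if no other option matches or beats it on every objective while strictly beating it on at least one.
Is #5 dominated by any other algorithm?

#8 vs #5: memory 131≤174, avg latency 64≤83, throughput 3190≥2656, p99 latency 72≤128 — #8 is at least as good on every objective and strictly better on at least one, so #8 dominates #5.

Yes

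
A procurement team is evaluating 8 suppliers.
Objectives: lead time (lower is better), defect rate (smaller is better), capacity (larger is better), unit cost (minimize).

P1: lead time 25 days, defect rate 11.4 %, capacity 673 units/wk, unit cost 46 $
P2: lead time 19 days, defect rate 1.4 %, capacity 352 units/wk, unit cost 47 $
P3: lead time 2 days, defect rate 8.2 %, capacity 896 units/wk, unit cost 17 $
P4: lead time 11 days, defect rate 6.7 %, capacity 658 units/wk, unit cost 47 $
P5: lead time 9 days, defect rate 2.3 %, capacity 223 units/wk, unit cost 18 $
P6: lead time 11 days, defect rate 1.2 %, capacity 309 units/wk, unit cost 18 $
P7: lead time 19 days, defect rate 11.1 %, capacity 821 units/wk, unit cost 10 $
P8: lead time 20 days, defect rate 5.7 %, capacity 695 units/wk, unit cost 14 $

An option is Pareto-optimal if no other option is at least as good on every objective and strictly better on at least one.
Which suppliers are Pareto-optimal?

P2, P3, P4, P5, P6, P7, P8

P1: dominated by P3 (lead time 2≤25, defect rate 8.2≤11.4, capacity 896≥673, unit cost 17≤46).
P2: not dominated.
P3: not dominated (best lead time).
P4: not dominated.
P5: not dominated.
P6: not dominated (best defect rate).
P7: not dominated (best unit cost).
P8: not dominated.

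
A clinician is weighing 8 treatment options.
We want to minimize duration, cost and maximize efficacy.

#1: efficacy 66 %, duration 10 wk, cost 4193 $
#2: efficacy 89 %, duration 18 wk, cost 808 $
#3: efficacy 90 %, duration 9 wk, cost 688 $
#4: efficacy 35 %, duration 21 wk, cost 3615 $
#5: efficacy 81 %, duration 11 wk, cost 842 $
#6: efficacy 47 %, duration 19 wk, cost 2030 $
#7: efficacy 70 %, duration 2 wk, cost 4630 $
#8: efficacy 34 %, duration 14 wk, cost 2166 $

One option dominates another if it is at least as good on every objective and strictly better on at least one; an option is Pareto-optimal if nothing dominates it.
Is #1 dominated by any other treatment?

Yes

#3 vs #1: efficacy 90≥66, duration 9≤10, cost 688≤4193 — #3 is at least as good on every objective and strictly better on at least one, so #3 dominates #1.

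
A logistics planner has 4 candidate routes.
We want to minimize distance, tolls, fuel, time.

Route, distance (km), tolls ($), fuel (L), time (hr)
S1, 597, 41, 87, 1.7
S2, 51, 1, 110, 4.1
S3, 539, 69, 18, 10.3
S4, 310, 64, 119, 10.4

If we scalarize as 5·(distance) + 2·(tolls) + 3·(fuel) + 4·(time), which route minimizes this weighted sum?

S2

S1: 5·597 + 2·41 + 3·87 + 4·1.7 = 3334.8
S2: 5·51 + 2·1 + 3·110 + 4·4.1 = 603.4
S3: 5·539 + 2·69 + 3·18 + 4·10.3 = 2928.2
S4: 5·310 + 2·64 + 3·119 + 4·10.4 = 2076.6
Lowest: S2 at 603.4.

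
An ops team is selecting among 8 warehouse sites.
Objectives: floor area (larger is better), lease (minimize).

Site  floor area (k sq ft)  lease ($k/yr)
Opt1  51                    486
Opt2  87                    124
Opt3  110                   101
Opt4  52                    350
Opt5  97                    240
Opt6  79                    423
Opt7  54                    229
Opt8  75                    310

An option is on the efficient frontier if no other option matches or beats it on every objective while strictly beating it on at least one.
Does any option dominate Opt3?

No

Opt1: worse on floor area (51 vs 110).
Opt2: worse on floor area (87 vs 110).
Opt4: worse on floor area (52 vs 110).
Opt5: worse on floor area (97 vs 110).
Opt6: worse on floor area (79 vs 110).
Opt7: worse on floor area (54 vs 110).
Opt8: worse on floor area (75 vs 110).
No option is at least as good as Opt3 on every objective and strictly better on one.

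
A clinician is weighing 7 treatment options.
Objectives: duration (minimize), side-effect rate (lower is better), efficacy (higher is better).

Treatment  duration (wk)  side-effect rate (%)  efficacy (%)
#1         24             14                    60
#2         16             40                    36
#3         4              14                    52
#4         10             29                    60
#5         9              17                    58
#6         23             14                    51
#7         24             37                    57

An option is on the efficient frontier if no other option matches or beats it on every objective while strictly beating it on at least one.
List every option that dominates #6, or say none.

#3

#3: duration 4≤23, side-effect rate 14≤14, efficacy 52≥51 — dominates #6.
Others (#1, #2, #4, #5, #7) are each worse than #6 on at least one objective.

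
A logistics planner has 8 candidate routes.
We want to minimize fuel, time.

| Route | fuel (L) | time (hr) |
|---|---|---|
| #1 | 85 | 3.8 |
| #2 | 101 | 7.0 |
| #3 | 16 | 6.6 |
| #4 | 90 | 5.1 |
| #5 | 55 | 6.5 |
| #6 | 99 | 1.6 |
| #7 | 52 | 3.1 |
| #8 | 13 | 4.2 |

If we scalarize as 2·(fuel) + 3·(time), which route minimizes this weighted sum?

#8

#1: 2·85 + 3·3.8 = 181.4
#2: 2·101 + 3·7.0 = 223.0
#3: 2·16 + 3·6.6 = 51.8
#4: 2·90 + 3·5.1 = 195.3
#5: 2·55 + 3·6.5 = 129.5
#6: 2·99 + 3·1.6 = 202.8
#7: 2·52 + 3·3.1 = 113.3
#8: 2·13 + 3·4.2 = 38.6
Lowest: #8 at 38.6.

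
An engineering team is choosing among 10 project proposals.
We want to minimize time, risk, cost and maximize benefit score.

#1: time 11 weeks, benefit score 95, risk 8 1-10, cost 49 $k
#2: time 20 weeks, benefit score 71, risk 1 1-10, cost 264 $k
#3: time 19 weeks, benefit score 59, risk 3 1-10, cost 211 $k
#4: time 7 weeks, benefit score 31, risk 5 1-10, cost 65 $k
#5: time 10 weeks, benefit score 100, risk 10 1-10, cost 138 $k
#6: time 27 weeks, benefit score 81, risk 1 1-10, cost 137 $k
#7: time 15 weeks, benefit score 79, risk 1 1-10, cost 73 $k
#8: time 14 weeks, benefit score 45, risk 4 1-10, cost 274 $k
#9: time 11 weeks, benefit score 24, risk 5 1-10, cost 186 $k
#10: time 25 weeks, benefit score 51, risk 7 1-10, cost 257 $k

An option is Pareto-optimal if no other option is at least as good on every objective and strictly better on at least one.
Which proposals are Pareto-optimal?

#1: not dominated (best cost).
#2: dominated by #7 (time 15≤20, benefit score 79≥71, risk 1≤1, cost 73≤264).
#3: dominated by #7 (time 15≤19, benefit score 79≥59, risk 1≤3, cost 73≤211).
#4: not dominated (best time).
#5: not dominated (best benefit score).
#6: not dominated.
#7: not dominated.
#8: not dominated.
#9: dominated by #4 (time 7≤11, benefit score 31≥24, risk 5≤5, cost 65≤186).
#10: dominated by #3 (time 19≤25, benefit score 59≥51, risk 3≤7, cost 211≤257).

#1, #4, #5, #6, #7, #8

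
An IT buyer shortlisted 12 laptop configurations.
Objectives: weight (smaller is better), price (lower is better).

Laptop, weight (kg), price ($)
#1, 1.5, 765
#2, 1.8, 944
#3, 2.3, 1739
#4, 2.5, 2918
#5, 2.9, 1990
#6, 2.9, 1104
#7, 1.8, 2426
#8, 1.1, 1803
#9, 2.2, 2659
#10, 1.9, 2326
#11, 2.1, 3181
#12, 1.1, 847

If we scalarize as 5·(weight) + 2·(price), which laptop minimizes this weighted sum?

#1: 5·1.5 + 2·765 = 1537.5
#2: 5·1.8 + 2·944 = 1897.0
#3: 5·2.3 + 2·1739 = 3489.5
#4: 5·2.5 + 2·2918 = 5848.5
#5: 5·2.9 + 2·1990 = 3994.5
#6: 5·2.9 + 2·1104 = 2222.5
#7: 5·1.8 + 2·2426 = 4861.0
#8: 5·1.1 + 2·1803 = 3611.5
#9: 5·2.2 + 2·2659 = 5329.0
#10: 5·1.9 + 2·2326 = 4661.5
#11: 5·2.1 + 2·3181 = 6372.5
#12: 5·1.1 + 2·847 = 1699.5
Lowest: #1 at 1537.5.

#1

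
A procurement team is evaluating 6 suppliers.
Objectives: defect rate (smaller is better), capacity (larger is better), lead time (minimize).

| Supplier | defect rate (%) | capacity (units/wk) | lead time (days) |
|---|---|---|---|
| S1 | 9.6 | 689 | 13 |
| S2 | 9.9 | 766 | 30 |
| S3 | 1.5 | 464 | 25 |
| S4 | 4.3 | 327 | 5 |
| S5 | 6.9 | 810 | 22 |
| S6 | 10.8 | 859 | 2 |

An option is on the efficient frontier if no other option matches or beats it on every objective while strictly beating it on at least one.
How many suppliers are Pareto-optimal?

5

S1: not dominated.
S2: dominated by S5 (defect rate 6.9≤9.9, capacity 810≥766, lead time 22≤30).
S3: not dominated (best defect rate).
S4: not dominated.
S5: not dominated.
S6: not dominated (best capacity).
Pareto-optimal: S1, S3, S4, S5, S6 → 5.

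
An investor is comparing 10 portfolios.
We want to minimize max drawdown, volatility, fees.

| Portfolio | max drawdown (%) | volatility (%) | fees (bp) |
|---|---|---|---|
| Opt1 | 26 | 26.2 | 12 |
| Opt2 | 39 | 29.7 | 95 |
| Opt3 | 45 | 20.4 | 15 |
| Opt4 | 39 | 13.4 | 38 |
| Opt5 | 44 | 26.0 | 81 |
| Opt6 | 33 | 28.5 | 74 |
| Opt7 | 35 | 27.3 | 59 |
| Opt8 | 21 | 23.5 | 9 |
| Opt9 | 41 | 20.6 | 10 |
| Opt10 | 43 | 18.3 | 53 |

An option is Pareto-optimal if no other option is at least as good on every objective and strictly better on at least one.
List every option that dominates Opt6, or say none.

Opt1, Opt8

Opt1: max drawdown 26≤33, volatility 26.2≤28.5, fees 12≤74 — dominates Opt6.
Opt8: max drawdown 21≤33, volatility 23.5≤28.5, fees 9≤74 — dominates Opt6.
Others (Opt2, Opt3, Opt4, Opt5, Opt7, Opt9, Opt10) are each worse than Opt6 on at least one objective.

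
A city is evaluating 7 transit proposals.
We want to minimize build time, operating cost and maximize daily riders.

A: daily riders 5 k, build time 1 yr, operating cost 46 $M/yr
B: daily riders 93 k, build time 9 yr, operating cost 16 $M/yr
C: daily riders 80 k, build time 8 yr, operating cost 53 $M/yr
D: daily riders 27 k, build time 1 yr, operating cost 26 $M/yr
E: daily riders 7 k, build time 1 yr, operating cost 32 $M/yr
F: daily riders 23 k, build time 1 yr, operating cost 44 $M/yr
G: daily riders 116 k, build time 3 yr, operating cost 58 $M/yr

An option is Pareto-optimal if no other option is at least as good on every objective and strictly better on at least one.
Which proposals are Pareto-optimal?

B, C, D, G

A: dominated by D (daily riders 27≥5, build time 1≤1, operating cost 26≤46).
B: not dominated (best operating cost).
C: not dominated.
D: not dominated.
E: dominated by D (daily riders 27≥7, build time 1≤1, operating cost 26≤32).
F: dominated by D (daily riders 27≥23, build time 1≤1, operating cost 26≤44).
G: not dominated (best daily riders).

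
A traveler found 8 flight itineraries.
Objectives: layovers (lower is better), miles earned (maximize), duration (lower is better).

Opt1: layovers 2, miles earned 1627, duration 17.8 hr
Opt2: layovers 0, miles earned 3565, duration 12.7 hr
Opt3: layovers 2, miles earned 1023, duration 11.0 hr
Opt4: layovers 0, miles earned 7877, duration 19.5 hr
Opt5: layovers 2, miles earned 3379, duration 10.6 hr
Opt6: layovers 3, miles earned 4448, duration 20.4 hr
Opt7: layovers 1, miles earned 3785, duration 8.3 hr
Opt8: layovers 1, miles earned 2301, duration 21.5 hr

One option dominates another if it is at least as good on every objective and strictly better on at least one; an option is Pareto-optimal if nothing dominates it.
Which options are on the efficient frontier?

Opt2, Opt4, Opt7

Opt1: dominated by Opt2 (layovers 0≤2, miles earned 3565≥1627, duration 12.7≤17.8).
Opt2: not dominated.
Opt3: dominated by Opt5 (layovers 2≤2, miles earned 3379≥1023, duration 10.6≤11.0).
Opt4: not dominated (best miles earned).
Opt5: dominated by Opt7 (layovers 1≤2, miles earned 3785≥3379, duration 8.3≤10.6).
Opt6: dominated by Opt4 (layovers 0≤3, miles earned 7877≥4448, duration 19.5≤20.4).
Opt7: not dominated (best duration).
Opt8: dominated by Opt2 (layovers 0≤1, miles earned 3565≥2301, duration 12.7≤21.5).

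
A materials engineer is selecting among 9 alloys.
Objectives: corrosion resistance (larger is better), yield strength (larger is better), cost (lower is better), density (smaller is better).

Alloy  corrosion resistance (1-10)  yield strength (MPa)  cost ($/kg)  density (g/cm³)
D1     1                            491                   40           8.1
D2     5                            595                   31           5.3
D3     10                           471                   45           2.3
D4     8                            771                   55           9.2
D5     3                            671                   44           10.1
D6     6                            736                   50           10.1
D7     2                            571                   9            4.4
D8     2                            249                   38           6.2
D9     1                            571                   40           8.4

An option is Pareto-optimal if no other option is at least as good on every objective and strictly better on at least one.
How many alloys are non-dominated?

6

D1: dominated by D2 (corrosion resistance 5≥1, yield strength 595≥491, cost 31≤40, density 5.3≤8.1).
D2: not dominated.
D3: not dominated (best corrosion resistance).
D4: not dominated (best yield strength).
D5: not dominated.
D6: not dominated.
D7: not dominated (best cost).
D8: dominated by D2 (corrosion resistance 5≥2, yield strength 595≥249, cost 31≤38, density 5.3≤6.2).
D9: dominated by D2 (corrosion resistance 5≥1, yield strength 595≥571, cost 31≤40, density 5.3≤8.4).
Pareto-optimal: D2, D3, D4, D5, D6, D7 → 6.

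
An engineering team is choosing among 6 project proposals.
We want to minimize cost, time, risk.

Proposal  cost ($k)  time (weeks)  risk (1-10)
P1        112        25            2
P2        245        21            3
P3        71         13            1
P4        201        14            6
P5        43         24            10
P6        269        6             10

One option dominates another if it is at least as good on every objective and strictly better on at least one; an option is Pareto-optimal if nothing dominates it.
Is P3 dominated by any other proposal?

No

P1: worse on cost (112 vs 71).
P2: worse on cost (245 vs 71).
P4: worse on cost (201 vs 71).
P5: worse on time (24 vs 13).
P6: worse on cost (269 vs 71).
No option is at least as good as P3 on every objective and strictly better on one.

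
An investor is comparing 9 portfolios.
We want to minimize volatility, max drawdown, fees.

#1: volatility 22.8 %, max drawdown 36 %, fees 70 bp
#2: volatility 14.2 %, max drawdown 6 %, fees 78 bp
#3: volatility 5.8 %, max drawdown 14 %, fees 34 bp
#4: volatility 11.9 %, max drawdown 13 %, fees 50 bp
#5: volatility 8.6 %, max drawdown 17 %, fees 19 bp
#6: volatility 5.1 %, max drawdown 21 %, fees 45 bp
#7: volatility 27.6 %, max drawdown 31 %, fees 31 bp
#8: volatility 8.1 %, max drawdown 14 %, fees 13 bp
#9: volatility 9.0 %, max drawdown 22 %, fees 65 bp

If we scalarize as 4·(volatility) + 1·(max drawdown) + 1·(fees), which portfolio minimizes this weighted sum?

#1: 4·22.8 + 1·36 + 1·70 = 197.2
#2: 4·14.2 + 1·6 + 1·78 = 140.8
#3: 4·5.8 + 1·14 + 1·34 = 71.2
#4: 4·11.9 + 1·13 + 1·50 = 110.6
#5: 4·8.6 + 1·17 + 1·19 = 70.4
#6: 4·5.1 + 1·21 + 1·45 = 86.4
#7: 4·27.6 + 1·31 + 1·31 = 172.4
#8: 4·8.1 + 1·14 + 1·13 = 59.4
#9: 4·9.0 + 1·22 + 1·65 = 123.0
Lowest: #8 at 59.4.

#8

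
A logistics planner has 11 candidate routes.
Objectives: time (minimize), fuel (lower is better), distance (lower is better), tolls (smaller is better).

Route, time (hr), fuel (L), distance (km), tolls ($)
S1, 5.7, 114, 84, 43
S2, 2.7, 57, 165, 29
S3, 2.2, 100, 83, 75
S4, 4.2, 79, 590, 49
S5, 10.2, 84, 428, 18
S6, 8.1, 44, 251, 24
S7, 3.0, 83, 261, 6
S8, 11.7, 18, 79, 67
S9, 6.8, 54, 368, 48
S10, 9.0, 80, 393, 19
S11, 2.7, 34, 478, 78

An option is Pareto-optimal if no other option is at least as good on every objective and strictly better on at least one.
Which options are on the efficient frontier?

S1, S2, S3, S6, S7, S8, S9, S10, S11

S1: not dominated.
S2: not dominated.
S3: not dominated (best time).
S4: dominated by S2 (time 2.7≤4.2, fuel 57≤79, distance 165≤590, tolls 29≤49).
S5: dominated by S7 (time 3.0≤10.2, fuel 83≤84, distance 261≤428, tolls 6≤18).
S6: not dominated.
S7: not dominated (best tolls).
S8: not dominated (best fuel).
S9: not dominated.
S10: not dominated.
S11: not dominated.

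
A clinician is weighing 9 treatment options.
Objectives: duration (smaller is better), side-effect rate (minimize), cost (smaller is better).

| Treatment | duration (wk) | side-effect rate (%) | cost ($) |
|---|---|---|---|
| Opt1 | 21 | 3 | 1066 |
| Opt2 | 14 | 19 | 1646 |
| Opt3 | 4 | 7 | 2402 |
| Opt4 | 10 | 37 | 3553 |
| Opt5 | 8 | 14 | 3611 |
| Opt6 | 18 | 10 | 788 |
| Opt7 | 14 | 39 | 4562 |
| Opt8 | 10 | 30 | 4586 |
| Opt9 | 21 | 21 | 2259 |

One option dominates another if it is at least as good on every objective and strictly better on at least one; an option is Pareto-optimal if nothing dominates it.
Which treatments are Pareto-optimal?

Opt1: not dominated (best side-effect rate).
Opt2: not dominated.
Opt3: not dominated (best duration).
Opt4: dominated by Opt3 (duration 4≤10, side-effect rate 7≤37, cost 2402≤3553).
Opt5: dominated by Opt3 (duration 4≤8, side-effect rate 7≤14, cost 2402≤3611).
Opt6: not dominated (best cost).
Opt7: dominated by Opt2 (duration 14≤14, side-effect rate 19≤39, cost 1646≤4562).
Opt8: dominated by Opt3 (duration 4≤10, side-effect rate 7≤30, cost 2402≤4586).
Opt9: dominated by Opt1 (duration 21≤21, side-effect rate 3≤21, cost 1066≤2259).

Opt1, Opt2, Opt3, Opt6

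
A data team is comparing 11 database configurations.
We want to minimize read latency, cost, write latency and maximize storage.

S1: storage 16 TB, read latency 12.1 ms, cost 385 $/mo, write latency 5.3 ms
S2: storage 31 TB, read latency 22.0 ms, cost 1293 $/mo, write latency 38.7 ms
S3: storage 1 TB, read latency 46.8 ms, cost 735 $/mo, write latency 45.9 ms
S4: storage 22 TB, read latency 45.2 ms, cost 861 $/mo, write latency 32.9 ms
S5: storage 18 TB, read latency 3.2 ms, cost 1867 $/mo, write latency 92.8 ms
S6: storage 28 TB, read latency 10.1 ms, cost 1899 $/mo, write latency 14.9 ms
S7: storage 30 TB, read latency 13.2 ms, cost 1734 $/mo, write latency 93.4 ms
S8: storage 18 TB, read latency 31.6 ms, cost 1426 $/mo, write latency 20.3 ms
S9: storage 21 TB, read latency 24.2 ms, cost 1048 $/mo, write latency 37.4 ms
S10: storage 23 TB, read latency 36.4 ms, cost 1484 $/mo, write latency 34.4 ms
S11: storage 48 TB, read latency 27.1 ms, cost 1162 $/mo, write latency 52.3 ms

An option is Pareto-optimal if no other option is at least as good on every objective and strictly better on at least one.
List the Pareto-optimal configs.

S1, S2, S4, S5, S6, S7, S8, S9, S10, S11

S1: not dominated (best cost).
S2: not dominated.
S3: dominated by S1 (storage 16≥1, read latency 12.1≤46.8, cost 385≤735, write latency 5.3≤45.9).
S4: not dominated.
S5: not dominated (best read latency).
S6: not dominated.
S7: not dominated.
S8: not dominated.
S9: not dominated.
S10: not dominated.
S11: not dominated (best storage).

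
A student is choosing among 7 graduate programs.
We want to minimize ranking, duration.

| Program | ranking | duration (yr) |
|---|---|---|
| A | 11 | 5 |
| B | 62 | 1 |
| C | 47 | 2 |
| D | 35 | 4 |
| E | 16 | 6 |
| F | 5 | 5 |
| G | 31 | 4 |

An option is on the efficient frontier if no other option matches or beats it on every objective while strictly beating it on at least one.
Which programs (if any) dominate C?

A: worse on duration (5 vs 2).
B: worse on ranking (62 vs 47).
D: worse on duration (4 vs 2).
E: worse on duration (6 vs 2).
F: worse on duration (5 vs 2).
G: worse on duration (4 vs 2).
No option dominates C.

none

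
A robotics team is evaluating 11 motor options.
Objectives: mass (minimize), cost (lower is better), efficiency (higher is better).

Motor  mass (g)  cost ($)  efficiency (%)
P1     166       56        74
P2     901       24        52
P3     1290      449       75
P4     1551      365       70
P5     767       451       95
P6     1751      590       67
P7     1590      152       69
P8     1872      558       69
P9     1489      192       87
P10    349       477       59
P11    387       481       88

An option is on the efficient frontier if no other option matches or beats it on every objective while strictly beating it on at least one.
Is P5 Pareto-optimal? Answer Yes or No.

P1: worse on efficiency (74 vs 95).
P2: worse on mass (901 vs 767).
P3: worse on mass (1290 vs 767).
P4: worse on mass (1551 vs 767).
P6: worse on mass (1751 vs 767).
P7: worse on mass (1590 vs 767).
P8: worse on mass (1872 vs 767).
P9: worse on mass (1489 vs 767).
P10: worse on cost (477 vs 451).
P11: worse on cost (481 vs 451).
No option is at least as good as P5 on every objective and strictly better on one.

Yes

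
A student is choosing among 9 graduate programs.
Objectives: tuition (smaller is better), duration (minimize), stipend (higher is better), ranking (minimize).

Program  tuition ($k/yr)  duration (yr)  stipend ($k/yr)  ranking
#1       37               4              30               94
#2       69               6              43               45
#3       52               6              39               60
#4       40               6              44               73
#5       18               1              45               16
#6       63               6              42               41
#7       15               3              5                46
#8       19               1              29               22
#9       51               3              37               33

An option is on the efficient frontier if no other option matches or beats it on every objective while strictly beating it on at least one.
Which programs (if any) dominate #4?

#5: tuition 18≤40, duration 1≤6, stipend 45≥44, ranking 16≤73 — dominates #4.
Others (#1, #2, #3, #6, #7, #8, #9) are each worse than #4 on at least one objective.

#5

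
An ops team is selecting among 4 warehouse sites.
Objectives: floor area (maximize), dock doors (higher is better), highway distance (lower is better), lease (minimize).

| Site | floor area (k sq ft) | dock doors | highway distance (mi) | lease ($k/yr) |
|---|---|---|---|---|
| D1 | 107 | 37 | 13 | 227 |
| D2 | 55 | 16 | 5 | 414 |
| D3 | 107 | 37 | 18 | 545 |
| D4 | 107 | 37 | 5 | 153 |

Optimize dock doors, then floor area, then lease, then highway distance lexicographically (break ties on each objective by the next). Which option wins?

D4

First maximize dock doors: best is 37, kept {D1, D3, D4}.
Then maximize floor area: best is 107, kept {D1, D3, D4}.
Then minimize lease: best is 153, kept {D4}.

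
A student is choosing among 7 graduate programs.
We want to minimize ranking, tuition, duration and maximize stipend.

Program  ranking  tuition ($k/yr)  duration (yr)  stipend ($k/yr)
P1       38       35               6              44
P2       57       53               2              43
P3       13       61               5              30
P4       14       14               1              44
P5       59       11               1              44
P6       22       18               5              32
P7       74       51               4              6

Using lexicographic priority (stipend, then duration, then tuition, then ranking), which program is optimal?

First maximize stipend: best is 44, kept {P1, P4, P5}.
Then minimize duration: best is 1, kept {P4, P5}.
Then minimize tuition: best is 11, kept {P5}.

P5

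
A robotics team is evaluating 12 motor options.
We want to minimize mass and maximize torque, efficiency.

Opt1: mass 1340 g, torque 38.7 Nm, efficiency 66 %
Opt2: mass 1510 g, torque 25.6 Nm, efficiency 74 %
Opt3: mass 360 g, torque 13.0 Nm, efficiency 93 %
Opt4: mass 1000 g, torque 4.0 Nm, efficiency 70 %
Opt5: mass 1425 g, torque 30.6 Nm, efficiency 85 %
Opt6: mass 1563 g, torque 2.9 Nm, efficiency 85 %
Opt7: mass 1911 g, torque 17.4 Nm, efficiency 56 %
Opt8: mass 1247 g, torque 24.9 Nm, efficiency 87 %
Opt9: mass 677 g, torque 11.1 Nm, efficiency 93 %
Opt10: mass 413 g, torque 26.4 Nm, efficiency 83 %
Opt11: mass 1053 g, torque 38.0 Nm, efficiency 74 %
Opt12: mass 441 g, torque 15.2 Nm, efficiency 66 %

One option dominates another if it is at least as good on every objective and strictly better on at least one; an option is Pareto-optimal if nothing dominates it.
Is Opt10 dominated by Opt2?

No

Opt2 vs Opt10: Opt2 is worse on mass (1510 vs 413), so it does not dominate Opt10.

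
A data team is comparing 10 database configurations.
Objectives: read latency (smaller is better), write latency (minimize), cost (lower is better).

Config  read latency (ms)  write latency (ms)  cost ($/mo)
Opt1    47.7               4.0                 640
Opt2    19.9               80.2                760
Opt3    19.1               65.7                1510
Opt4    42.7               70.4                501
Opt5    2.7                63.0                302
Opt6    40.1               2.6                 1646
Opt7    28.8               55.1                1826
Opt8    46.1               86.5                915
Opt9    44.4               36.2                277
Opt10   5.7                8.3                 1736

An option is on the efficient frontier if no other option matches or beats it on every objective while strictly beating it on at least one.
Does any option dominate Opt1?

Opt2: worse on write latency (80.2 vs 4.0).
Opt3: worse on write latency (65.7 vs 4.0).
Opt4: worse on write latency (70.4 vs 4.0).
Opt5: worse on write latency (63.0 vs 4.0).
Opt6: worse on cost (1646 vs 640).
Opt7: worse on write latency (55.1 vs 4.0).
Opt8: worse on write latency (86.5 vs 4.0).
Opt9: worse on write latency (36.2 vs 4.0).
Opt10: worse on write latency (8.3 vs 4.0).
No option is at least as good as Opt1 on every objective and strictly better on one.

No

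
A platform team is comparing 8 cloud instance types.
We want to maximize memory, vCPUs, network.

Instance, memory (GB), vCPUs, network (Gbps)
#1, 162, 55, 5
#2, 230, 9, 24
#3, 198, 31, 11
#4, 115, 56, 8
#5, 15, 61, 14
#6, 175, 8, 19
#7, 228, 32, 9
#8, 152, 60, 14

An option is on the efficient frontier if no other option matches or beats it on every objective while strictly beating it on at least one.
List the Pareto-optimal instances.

#1, #2, #3, #5, #7, #8

#1: not dominated.
#2: not dominated (best memory).
#3: not dominated.
#4: dominated by #8 (memory 152≥115, vCPUs 60≥56, network 14≥8).
#5: not dominated (best vCPUs).
#6: dominated by #2 (memory 230≥175, vCPUs 9≥8, network 24≥19).
#7: not dominated.
#8: not dominated.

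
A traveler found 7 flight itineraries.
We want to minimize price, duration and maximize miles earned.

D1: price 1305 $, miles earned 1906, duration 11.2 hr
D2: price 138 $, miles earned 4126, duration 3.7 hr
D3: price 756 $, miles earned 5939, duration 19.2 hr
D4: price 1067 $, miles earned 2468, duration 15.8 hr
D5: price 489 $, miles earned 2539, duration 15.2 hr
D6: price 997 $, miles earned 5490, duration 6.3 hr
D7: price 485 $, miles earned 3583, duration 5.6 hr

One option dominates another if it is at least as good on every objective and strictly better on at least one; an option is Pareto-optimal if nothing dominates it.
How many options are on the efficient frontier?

3

D1: dominated by D2 (price 138≤1305, miles earned 4126≥1906, duration 3.7≤11.2).
D2: not dominated (best price).
D3: not dominated (best miles earned).
D4: dominated by D2 (price 138≤1067, miles earned 4126≥2468, duration 3.7≤15.8).
D5: dominated by D2 (price 138≤489, miles earned 4126≥2539, duration 3.7≤15.2).
D6: not dominated.
D7: dominated by D2 (price 138≤485, miles earned 4126≥3583, duration 3.7≤5.6).
Pareto-optimal: D2, D3, D6 → 3.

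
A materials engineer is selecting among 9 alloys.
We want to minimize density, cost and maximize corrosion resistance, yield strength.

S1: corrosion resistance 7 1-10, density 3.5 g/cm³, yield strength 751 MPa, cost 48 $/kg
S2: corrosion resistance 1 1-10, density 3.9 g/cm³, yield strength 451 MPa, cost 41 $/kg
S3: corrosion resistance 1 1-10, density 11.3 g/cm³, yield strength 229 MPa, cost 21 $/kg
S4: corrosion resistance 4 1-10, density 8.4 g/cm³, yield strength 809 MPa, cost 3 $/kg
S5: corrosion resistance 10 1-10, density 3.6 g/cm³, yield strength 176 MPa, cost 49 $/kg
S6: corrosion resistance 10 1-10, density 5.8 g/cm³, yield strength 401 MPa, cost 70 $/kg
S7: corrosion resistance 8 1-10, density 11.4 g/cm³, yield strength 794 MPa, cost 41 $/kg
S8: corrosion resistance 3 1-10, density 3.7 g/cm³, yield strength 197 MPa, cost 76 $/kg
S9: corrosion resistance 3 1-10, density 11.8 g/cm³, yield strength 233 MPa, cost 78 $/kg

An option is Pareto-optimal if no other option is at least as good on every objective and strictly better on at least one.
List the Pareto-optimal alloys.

S1, S2, S4, S5, S6, S7

S1: not dominated (best density).
S2: not dominated.
S3: dominated by S4 (corrosion resistance 4≥1, density 8.4≤11.3, yield strength 809≥229, cost 3≤21).
S4: not dominated (best yield strength).
S5: not dominated.
S6: not dominated.
S7: not dominated.
S8: dominated by S1 (corrosion resistance 7≥3, density 3.5≤3.7, yield strength 751≥197, cost 48≤76).
S9: dominated by S1 (corrosion resistance 7≥3, density 3.5≤11.8, yield strength 751≥233, cost 48≤78).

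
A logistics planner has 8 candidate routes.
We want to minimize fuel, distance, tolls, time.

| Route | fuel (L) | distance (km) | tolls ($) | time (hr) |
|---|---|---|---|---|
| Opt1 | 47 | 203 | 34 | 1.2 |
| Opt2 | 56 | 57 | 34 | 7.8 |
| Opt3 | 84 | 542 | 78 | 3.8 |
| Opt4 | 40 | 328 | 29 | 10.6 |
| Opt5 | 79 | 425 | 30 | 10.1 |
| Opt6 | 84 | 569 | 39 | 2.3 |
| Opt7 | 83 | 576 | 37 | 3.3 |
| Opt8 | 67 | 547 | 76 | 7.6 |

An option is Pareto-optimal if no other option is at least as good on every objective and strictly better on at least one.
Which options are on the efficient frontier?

Opt1: not dominated (best time).
Opt2: not dominated (best distance).
Opt3: dominated by Opt1 (fuel 47≤84, distance 203≤542, tolls 34≤78, time 1.2≤3.8).
Opt4: not dominated (best fuel).
Opt5: not dominated.
Opt6: dominated by Opt1 (fuel 47≤84, distance 203≤569, tolls 34≤39, time 1.2≤2.3).
Opt7: dominated by Opt1 (fuel 47≤83, distance 203≤576, tolls 34≤37, time 1.2≤3.3).
Opt8: dominated by Opt1 (fuel 47≤67, distance 203≤547, tolls 34≤76, time 1.2≤7.6).

Opt1, Opt2, Opt4, Opt5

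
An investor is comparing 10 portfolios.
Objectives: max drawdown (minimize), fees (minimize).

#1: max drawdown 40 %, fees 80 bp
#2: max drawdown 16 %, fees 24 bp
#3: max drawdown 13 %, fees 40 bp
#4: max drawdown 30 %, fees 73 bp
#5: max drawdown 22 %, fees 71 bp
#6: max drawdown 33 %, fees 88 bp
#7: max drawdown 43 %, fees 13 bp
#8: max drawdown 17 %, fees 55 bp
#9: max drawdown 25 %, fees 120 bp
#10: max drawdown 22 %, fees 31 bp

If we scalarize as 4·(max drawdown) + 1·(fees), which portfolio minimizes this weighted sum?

#1: 4·40 + 1·80 = 240
#2: 4·16 + 1·24 = 88
#3: 4·13 + 1·40 = 92
#4: 4·30 + 1·73 = 193
#5: 4·22 + 1·71 = 159
#6: 4·33 + 1·88 = 220
#7: 4·43 + 1·13 = 185
#8: 4·17 + 1·55 = 123
#9: 4·25 + 1·120 = 220
#10: 4·22 + 1·31 = 119
Lowest: #2 at 88.

#2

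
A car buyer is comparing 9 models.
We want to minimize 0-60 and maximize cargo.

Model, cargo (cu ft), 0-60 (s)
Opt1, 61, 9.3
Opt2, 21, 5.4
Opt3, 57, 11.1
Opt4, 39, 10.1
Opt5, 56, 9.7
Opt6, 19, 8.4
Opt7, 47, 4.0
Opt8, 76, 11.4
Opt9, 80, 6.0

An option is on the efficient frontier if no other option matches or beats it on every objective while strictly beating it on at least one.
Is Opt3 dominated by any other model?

Yes

Opt1 vs Opt3: cargo 61≥57, 0-60 9.3≤11.1 — Opt1 is at least as good on every objective and strictly better on at least one, so Opt1 dominates Opt3.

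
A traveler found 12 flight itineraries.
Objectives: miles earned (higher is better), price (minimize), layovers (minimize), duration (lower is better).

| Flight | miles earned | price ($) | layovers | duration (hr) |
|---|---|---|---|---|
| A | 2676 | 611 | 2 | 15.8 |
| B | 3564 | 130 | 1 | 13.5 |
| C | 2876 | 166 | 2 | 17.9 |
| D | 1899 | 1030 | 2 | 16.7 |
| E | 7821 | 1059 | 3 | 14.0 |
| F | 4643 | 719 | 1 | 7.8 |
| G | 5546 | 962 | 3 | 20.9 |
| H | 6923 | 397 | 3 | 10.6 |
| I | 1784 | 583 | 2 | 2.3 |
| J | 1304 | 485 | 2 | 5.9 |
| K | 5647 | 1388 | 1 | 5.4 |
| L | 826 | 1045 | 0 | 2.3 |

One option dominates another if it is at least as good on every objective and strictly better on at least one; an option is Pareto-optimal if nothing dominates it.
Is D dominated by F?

Yes

F vs D: miles earned 4643≥1899, price 719≤1030, layovers 1≤2, duration 7.8≤16.7 — F is at least as good on every objective with at least one strict improvement.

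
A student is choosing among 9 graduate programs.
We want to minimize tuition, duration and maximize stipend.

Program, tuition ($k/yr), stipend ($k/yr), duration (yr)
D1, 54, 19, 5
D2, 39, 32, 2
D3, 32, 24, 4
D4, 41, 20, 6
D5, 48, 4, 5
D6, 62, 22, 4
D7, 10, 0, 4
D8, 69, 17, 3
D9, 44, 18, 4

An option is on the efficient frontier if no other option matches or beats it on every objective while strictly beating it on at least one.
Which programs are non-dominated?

D2, D3, D7

D1: dominated by D2 (tuition 39≤54, stipend 32≥19, duration 2≤5).
D2: not dominated (best stipend).
D3: not dominated.
D4: dominated by D2 (tuition 39≤41, stipend 32≥20, duration 2≤6).
D5: dominated by D2 (tuition 39≤48, stipend 32≥4, duration 2≤5).
D6: dominated by D2 (tuition 39≤62, stipend 32≥22, duration 2≤4).
D7: not dominated (best tuition).
D8: dominated by D2 (tuition 39≤69, stipend 32≥17, duration 2≤3).
D9: dominated by D2 (tuition 39≤44, stipend 32≥18, duration 2≤4).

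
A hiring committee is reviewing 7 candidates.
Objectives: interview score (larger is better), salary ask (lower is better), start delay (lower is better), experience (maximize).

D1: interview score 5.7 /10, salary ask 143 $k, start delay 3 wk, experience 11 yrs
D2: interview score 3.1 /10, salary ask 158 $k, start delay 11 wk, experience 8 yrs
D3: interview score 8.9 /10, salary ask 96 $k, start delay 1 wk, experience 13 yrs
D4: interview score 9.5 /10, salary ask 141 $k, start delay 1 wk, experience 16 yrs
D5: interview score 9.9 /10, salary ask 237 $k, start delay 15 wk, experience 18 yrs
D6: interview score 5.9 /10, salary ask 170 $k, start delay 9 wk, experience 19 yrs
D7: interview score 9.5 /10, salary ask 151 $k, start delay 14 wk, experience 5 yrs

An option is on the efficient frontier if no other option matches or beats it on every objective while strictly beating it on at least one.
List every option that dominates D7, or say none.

D4

D4: interview score 9.5≥9.5, salary ask 141≤151, start delay 1≤14, experience 16≥5 — dominates D7.
Others (D1, D2, D3, D5, D6) are each worse than D7 on at least one objective.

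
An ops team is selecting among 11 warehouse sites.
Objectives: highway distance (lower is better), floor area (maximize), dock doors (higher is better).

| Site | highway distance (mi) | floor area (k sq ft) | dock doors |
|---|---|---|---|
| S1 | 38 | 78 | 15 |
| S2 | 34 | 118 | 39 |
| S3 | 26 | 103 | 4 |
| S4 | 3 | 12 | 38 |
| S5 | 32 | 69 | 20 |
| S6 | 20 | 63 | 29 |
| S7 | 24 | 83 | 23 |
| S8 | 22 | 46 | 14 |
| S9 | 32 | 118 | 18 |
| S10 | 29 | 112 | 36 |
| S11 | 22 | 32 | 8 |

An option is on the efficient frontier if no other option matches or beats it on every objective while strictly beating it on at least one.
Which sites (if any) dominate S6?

none

S1: worse on highway distance (38 vs 20).
S2: worse on highway distance (34 vs 20).
S3: worse on highway distance (26 vs 20).
S4: worse on floor area (12 vs 63).
S5: worse on highway distance (32 vs 20).
S7: worse on highway distance (24 vs 20).
S8: worse on highway distance (22 vs 20).
S9: worse on highway distance (32 vs 20).
S10: worse on highway distance (29 vs 20).
S11: worse on highway distance (22 vs 20).
No option dominates S6.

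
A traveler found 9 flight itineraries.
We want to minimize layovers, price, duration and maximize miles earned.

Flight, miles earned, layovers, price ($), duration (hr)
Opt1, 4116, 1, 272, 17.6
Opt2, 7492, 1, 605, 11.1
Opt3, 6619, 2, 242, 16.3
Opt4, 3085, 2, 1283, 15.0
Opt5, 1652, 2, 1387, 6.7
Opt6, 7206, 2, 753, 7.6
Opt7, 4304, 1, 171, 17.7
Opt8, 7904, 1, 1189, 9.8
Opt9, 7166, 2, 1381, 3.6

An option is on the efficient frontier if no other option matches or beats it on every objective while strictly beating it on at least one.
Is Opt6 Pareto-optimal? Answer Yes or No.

Yes

Opt1: worse on miles earned (4116 vs 7206).
Opt2: worse on duration (11.1 vs 7.6).
Opt3: worse on miles earned (6619 vs 7206).
Opt4: worse on miles earned (3085 vs 7206).
Opt5: worse on miles earned (1652 vs 7206).
Opt7: worse on miles earned (4304 vs 7206).
Opt8: worse on price (1189 vs 753).
Opt9: worse on miles earned (7166 vs 7206).
No option is at least as good as Opt6 on every objective and strictly better on one.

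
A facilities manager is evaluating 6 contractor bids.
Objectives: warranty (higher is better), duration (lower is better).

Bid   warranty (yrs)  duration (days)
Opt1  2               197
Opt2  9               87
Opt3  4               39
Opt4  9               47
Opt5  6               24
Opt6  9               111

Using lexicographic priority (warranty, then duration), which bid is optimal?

Opt4

First maximize warranty: best is 9, kept {Opt2, Opt4, Opt6}.
Then minimize duration: best is 47, kept {Opt4}.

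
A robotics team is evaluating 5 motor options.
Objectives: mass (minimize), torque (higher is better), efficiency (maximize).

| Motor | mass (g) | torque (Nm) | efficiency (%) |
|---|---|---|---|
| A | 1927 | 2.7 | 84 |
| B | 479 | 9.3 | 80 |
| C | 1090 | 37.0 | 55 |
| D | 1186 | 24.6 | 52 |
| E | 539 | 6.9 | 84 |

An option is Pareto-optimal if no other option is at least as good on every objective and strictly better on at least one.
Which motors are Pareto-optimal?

B, C, E

A: dominated by E (mass 539≤1927, torque 6.9≥2.7, efficiency 84≥84).
B: not dominated (best mass).
C: not dominated (best torque).
D: dominated by C (mass 1090≤1186, torque 37.0≥24.6, efficiency 55≥52).
E: not dominated.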